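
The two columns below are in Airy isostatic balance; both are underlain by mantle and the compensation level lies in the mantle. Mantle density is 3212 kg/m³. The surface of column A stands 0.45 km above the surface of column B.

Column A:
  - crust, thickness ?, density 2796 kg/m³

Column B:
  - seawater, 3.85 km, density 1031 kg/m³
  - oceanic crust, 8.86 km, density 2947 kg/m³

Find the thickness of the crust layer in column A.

29.3 km

Take the compensation level at the base of the deeper column (depth z_c below the surface of column A) and equate Σ ρ_i t_i down to z_c; mantle fills any gap and the z_c terms cancel.
Column A: x×2796 + (z_c − 0 − x)×3212
Column B: 0.45×0 + 3.85×1031 + 8.86×2947 + (z_c − 0.45 − 12.71)×3212
The z_c×3212 term appears on both sides and cancels. Collect the known terms of each column as K = Σ(ρt)_known − 3212 × (depth of known layers): K_A = 0 − 3212×0 = 0; K_B = 30079.77 − 3212×(0.45 + 12.71) = −12190.15.
Balance: K_A − x×(3212 − 2796) = K_B, so x = (K_A − K_B)/(3212 − 2796) = 12190.1/416 = 29.3 km.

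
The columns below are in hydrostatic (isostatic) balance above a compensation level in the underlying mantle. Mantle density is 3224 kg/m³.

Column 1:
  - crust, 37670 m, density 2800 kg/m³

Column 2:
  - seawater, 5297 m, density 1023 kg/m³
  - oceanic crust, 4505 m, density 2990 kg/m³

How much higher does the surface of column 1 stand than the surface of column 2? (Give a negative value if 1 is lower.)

For any compensation level in the mantle, the mantle terms cancel and isostasy reduces to e = (Σt_1 − Σt_2) − (Σ(ρt)_1 − Σ(ρt)_2) / ρ_m.
Σt_1 = 37670 m; Σt_2 = 9802 m; Σ(ρt)_1 = 105476000; Σ(ρt)_2 = 18888781 (in m·kg/m³).
e = (37670 − 9802) − (105476000 − 18888781) / 3224 = 1010 m.

1010 m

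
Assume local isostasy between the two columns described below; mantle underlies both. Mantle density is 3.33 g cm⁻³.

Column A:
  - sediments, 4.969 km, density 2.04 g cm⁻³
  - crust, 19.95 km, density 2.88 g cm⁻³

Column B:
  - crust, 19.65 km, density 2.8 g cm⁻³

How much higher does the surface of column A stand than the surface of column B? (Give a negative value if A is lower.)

For any compensation level in the mantle, the mantle terms cancel and isostasy reduces to e = (Σt_A − Σt_B) − (Σ(ρt)_A − Σ(ρt)_B) / ρ_m.
Σt_A = 24.919 km; Σt_B = 19.65 km; Σ(ρt)_A = 67.59276; Σ(ρt)_B = 55.02 (in km·g cm⁻³).
e = (24.919 − 19.65) − (67.59276 − 55.02) / 3.33 = 1.49 km.

1.49 km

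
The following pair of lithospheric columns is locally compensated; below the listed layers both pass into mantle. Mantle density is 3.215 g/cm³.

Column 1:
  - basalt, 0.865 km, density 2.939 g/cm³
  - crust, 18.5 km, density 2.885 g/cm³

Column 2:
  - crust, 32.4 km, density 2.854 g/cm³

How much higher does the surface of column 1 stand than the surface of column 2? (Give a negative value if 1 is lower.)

For any compensation level in the mantle, the mantle terms cancel and isostasy reduces to e = (Σt_1 − Σt_2) − (Σ(ρt)_1 − Σ(ρt)_2) / ρ_m.
Σt_1 = 19.365 km; Σt_2 = 32.4 km; Σ(ρt)_1 = 55.914735; Σ(ρt)_2 = 92.4696 (in km·g/cm³).
e = (19.365 − 32.4) − (55.914735 − 92.4696) / 3.215 = −1.66 km.

−1.66 km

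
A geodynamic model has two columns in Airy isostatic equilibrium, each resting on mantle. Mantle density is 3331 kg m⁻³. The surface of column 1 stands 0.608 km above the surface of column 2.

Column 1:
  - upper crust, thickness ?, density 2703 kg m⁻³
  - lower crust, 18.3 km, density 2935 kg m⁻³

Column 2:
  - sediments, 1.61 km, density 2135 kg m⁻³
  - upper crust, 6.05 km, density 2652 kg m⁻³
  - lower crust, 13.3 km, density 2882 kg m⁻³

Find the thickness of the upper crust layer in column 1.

Take the compensation level at the base of the deeper column (depth z_c below the surface of column 1) and equate Σ ρ_i t_i down to z_c; mantle fills any gap and the z_c terms cancel.
Column 1: x×2703 + 18.3×2935 + (z_c − 18.3 − x)×3331
Column 2: 0.608×0 + 1.61×2135 + 6.05×2652 + 13.3×2882 + (z_c − 0.608 − 20.96)×3331
The z_c×3331 term appears on both sides and cancels. Collect the known terms of each column as K = Σ(ρt)_known − 3331 × (depth of known layers): K_1 = 53710.5 − 3331×18.3 = −7246.8; K_2 = 57812.55 − 3331×(0.608 + 20.96) = −14030.458.
Balance: K_1 − x×(3331 − 2703) = K_2, so x = (K_1 − K_2)/(3331 − 2703) = 6783.66/628 = 10.8 km.

10.8 km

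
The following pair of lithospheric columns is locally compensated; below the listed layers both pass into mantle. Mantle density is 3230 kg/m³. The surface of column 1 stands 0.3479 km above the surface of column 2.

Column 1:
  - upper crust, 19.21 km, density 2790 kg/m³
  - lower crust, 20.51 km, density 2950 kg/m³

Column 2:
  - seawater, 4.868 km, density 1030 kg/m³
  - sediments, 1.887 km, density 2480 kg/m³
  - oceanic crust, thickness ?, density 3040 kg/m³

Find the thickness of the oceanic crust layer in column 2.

Take the compensation level at the base of the deeper column (depth z_c below the surface of column 1) and equate Σ ρ_i t_i down to z_c; mantle fills any gap and the z_c terms cancel.
Column 1: 19.21×2790 + 20.51×2950 + (z_c − 39.72)×3230
Column 2: 0.3479×0 + 4.868×1030 + 1.887×2480 + x×3040 + (z_c − 0.3479 − 6.755 − x)×3230
The z_c×3230 term appears on both sides and cancels. Collect the known terms of each column as K = Σ(ρt)_known − 3230 × (depth of known layers): K_1 = 114100.4 − 3230×39.72 = −14195.2; K_2 = 9693.8 − 3230×(0.3479 + 6.755) = −13248.567.
Balance: K_1 = K_2 − x×(3230 − 3040), so x = (K_2 − K_1)/(3230 − 3040) = 946.633/190 = 4.98 km.

4.98 km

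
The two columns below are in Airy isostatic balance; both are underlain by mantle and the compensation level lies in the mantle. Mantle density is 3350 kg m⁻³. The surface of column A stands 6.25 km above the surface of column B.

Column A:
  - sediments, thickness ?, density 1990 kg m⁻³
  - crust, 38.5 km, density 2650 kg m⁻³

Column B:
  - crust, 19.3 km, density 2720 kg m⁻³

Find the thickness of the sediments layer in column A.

Take the compensation level at the base of the deeper column (depth z_c below the surface of column A) and equate Σ ρ_i t_i down to z_c; mantle fills any gap and the z_c terms cancel.
Column A: x×1990 + 38.5×2650 + (z_c − 38.5 − x)×3350
Column B: 6.25×0 + 19.3×2720 + (z_c − 6.25 − 19.3)×3350
The z_c×3350 term appears on both sides and cancels. Collect the known terms of each column as K = Σ(ρt)_known − 3350 × (depth of known layers): K_A = 102025 − 3350×38.5 = −26950; K_B = 52496 − 3350×(6.25 + 19.3) = −33096.5.
Balance: K_A − x×(3350 − 1990) = K_B, so x = (K_A − K_B)/(3350 − 1990) = 6146.5/1360 = 4.52 km.

4.52 km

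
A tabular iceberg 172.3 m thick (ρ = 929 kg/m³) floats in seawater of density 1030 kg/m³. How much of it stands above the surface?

Floating equilibrium: submerged depth d = t ρ_obj/ρ_fluid = 172.3 m × 929/1030 = 155.4 m.
Freeboard = t − d = 172.3 m − 155.4 m = 16.9 m.

16.9 m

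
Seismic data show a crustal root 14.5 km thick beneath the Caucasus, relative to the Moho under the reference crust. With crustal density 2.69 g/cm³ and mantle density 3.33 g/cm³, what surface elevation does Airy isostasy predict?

Balancing pressure at the compensation depth: ρ_c h = (ρ_m − ρ_c) r.
h = r (ρ_m − ρ_c) / ρ_c = 14.5 km × (3.33 − 2.69) / 2.69 = 3.45 km.

3.45 km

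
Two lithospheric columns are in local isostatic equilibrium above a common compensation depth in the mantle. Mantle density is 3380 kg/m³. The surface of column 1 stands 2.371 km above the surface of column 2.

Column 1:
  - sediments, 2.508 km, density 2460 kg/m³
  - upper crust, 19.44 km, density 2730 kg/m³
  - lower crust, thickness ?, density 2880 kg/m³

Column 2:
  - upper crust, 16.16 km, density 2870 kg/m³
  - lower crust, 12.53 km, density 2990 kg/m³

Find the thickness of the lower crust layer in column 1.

12.4 km

Take the compensation level at the base of the deeper column (depth z_c below the surface of column 1) and equate Σ ρ_i t_i down to z_c; mantle fills any gap and the z_c terms cancel.
Column 1: 2.508×2460 + 19.44×2730 + x×2880 + (z_c − 21.948 − x)×3380
Column 2: 2.371×0 + 16.16×2870 + 12.53×2990 + (z_c − 2.371 − 28.69)×3380
The z_c×3380 term appears on both sides and cancels. Collect the known terms of each column as K = Σ(ρt)_known − 3380 × (depth of known layers): K_1 = 59240.88 − 3380×21.948 = −14943.36; K_2 = 83843.9 − 3380×(2.371 + 28.69) = −21142.28.
Balance: K_1 − x×(3380 − 2880) = K_2, so x = (K_1 − K_2)/(3380 − 2880) = 6198.92/500 = 12.4 km.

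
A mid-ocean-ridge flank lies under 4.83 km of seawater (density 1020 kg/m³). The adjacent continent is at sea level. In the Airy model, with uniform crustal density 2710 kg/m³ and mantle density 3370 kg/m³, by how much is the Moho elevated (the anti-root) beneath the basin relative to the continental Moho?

For local isostatic compensation: replacing crust with seawater at the top is compensated by replacing crust with mantle at the base: d (ρ_c − ρ_w) = a (ρ_m − ρ_c).
a = d (ρ_c − ρ_w)/(ρ_m − ρ_c) = 4.83 km × 1690/660 = 12.4 km.

12.4 km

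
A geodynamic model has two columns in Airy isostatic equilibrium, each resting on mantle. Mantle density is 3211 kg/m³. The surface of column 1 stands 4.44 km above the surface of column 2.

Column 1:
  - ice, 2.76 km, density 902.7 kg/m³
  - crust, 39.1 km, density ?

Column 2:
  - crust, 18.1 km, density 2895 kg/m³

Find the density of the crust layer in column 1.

Take the compensation level at the base of the deeper column (depth z_c below the surface of column 1) and equate Σ ρ_i t_i down to z_c; mantle fills any gap and the z_c terms cancel.
Column 1: 2.76×902.7 + 39.1×ρ + (z_c − 41.86)×3211
Column 2: 4.44×0 + 18.1×2895 + (z_c − 4.44 − 18.1)×3211
The z_c×3211 term appears on both sides and cancels. Collect the known terms of each column as K = Σ(ρt)_known − 3211 × (depth of known layers): K_1 = 2491.452 − 3211×41.86 = −131921.008; K_2 = 52399.5 − 3211×(4.44 + 18.1) = −19976.44.
Balance: K_1 + 39.1×ρ = K_2, so ρ = (K_2 − K_1)/39.1 = 111945/39.1 = 2860 kg/m³.

2860 kg/m³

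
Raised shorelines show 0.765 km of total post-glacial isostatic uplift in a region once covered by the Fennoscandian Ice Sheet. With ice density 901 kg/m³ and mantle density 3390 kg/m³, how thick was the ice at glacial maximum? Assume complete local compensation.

u = t ρ_ice/ρ_m → t = u ρ_m/ρ_ice = 0.765 km × 3390/901 = 2.88 km.

2.88 km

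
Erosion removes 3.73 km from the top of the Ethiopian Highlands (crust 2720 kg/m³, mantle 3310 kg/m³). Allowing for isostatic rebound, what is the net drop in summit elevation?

0.665 km

Rebound u = e ρ_c/ρ_m = 3.73 km × 2720/3310 = 3.065 km.
Net surface drop = e − u = 3.73 km − 3.065 km = e (ρ_m − ρ_c)/ρ_m = 0.665 km.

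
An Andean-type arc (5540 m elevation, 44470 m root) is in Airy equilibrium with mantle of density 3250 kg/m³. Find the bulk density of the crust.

ρ_c h = (ρ_m − ρ_c) r → ρ_c (h + r) = ρ_m r → ρ_c = ρ_m r / (h + r).
ρ_c = 3250 × 44470 m / (5540 m + 44470 m) = 2890 kg/m³.

2890 kg/m³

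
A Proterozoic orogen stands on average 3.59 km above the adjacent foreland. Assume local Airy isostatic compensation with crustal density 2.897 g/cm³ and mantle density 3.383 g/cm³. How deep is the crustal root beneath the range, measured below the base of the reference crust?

21.4 km

Balancing pressure at the compensation depth: the weight of the topography is balanced by the buoyancy of the root, ρ_c h = (ρ_m − ρ_c) r.
r = h · ρ_c / (ρ_m − ρ_c) = 3.59 km × 2.897 / (3.383 − 2.897) = 21.4 km.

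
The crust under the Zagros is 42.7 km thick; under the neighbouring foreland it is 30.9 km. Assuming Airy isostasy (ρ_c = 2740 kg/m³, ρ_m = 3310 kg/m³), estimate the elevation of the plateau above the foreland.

2.03 km

Excess crust Δ = 42.7 km − 30.9 km = 11.8 km, split between elevation h and root r with h + r = Δ.
Airy balance ρ_c h = (ρ_m − ρ_c) r gives r = h ρ_c/(ρ_m − ρ_c), so h (1 + ρ_c/(ρ_m − ρ_c)) = Δ, i.e. h = Δ (ρ_m − ρ_c)/ρ_m.
h = 11.8 km × 570/3310 = 2.03 km.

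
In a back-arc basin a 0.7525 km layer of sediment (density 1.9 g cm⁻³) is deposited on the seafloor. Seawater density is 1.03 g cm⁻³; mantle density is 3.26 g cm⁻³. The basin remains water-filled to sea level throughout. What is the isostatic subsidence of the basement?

0.294 km

Submarine loading: the sediment displaces seawater, and the subsidence is in turn flooded, so s (ρ_m − ρ_w) = t (ρ_sed − ρ_w).
s = 0.7525 km × (1.9 − 1.03) / (3.26 − 1.03) = 0.294 km.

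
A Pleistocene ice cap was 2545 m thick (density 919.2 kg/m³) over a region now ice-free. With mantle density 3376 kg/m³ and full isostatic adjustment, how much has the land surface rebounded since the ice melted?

693 m

Removing the load lets mantle flow back in; uplift u satisfies ρ_ice t = ρ_m u.
u = t ρ_ice/ρ_m = 2545 m × 919.2/3376 = 693 m.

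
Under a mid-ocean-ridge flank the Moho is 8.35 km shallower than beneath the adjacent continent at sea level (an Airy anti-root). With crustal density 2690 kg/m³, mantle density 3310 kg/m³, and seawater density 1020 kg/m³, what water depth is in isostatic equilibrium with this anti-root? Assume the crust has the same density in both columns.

Replacing a thickness d of crust by seawater at the top must be balanced by replacing crust with mantle at the base: d (ρ_c − ρ_w) = a (ρ_m − ρ_c).
d = a (ρ_m − ρ_c)/(ρ_c − ρ_w) = 8.35 km × 620/1670 = 3.1 km.

3.1 km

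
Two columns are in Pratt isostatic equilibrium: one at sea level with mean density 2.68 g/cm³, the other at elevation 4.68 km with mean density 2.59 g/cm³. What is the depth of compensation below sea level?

135 km

ρ_ref D = ρ (D + h) → D (ρ_ref − ρ) = ρ h.
D = ρ h/(ρ_ref − ρ) = 2.59 × 4.68 km/(2.68 − 2.59) = 135 km.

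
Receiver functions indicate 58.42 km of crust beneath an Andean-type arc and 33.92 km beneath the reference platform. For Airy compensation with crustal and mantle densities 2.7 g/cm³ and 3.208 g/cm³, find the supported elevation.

Excess crust Δ = 58.42 km − 33.92 km = 24.5 km, split between elevation h and root r with h + r = Δ.
Airy balance ρ_c h = (ρ_m − ρ_c) r gives r = h ρ_c/(ρ_m − ρ_c), so h (1 + ρ_c/(ρ_m − ρ_c)) = Δ, i.e. h = Δ (ρ_m − ρ_c)/ρ_m.
h = 24.5 km × 0.508/3.208 = 3.88 km.

3.88 km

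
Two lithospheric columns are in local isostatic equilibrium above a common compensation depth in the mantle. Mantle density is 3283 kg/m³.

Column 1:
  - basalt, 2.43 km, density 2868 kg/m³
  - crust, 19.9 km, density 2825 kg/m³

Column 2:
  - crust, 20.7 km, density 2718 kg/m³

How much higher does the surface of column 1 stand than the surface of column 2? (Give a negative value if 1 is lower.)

For any compensation level in the mantle, the mantle terms cancel and isostasy reduces to e = (Σt_1 − Σt_2) − (Σ(ρt)_1 − Σ(ρt)_2) / ρ_m.
Σt_1 = 22.33 km; Σt_2 = 20.7 km; Σ(ρt)_1 = 63186.74; Σ(ρt)_2 = 56262.6 (in km·kg/m³).
e = (22.33 − 20.7) − (63186.74 − 56262.6) / 3283 = −0.479 km.

−0.479 km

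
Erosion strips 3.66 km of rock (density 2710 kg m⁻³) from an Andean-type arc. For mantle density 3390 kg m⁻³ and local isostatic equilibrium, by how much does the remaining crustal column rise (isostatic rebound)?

Unloading: uplift u = e ρ_c/ρ_m = 3.66 km × 2710/3390 = 2.93 km.

2.93 km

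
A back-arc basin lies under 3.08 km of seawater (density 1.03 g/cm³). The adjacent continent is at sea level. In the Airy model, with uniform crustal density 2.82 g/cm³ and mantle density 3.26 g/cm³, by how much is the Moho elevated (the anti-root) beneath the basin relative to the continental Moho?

12.5 km

In Airy isostatic equilibrium: replacing crust with seawater at the top is compensated by replacing crust with mantle at the base: d (ρ_c − ρ_w) = a (ρ_m − ρ_c).
a = d (ρ_c − ρ_w)/(ρ_m − ρ_c) = 3.08 km × 1.79/0.44 = 12.5 km.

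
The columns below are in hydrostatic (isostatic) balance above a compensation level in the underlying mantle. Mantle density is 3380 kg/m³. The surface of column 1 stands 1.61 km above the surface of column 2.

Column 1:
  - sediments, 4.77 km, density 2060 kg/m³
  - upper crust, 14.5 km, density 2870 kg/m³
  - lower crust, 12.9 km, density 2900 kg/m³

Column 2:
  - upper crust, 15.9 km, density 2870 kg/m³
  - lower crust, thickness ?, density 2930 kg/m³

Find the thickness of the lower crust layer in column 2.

14.1 km

Take the compensation level at the base of the deeper column (depth z_c below the surface of column 1) and equate Σ ρ_i t_i down to z_c; mantle fills any gap and the z_c terms cancel.
Column 1: 4.77×2060 + 14.5×2870 + 12.9×2900 + (z_c − 32.17)×3380
Column 2: 1.61×0 + 15.9×2870 + x×2930 + (z_c − 1.61 − 15.9 − x)×3380
The z_c×3380 term appears on both sides and cancels. Collect the known terms of each column as K = Σ(ρt)_known − 3380 × (depth of known layers): K_1 = 88851.2 − 3380×32.17 = −19883.4; K_2 = 45633 − 3380×(1.61 + 15.9) = −13550.8.
Balance: K_1 = K_2 − x×(3380 − 2930), so x = (K_2 − K_1)/(3380 − 2930) = 6332.6/450 = 14.1 km.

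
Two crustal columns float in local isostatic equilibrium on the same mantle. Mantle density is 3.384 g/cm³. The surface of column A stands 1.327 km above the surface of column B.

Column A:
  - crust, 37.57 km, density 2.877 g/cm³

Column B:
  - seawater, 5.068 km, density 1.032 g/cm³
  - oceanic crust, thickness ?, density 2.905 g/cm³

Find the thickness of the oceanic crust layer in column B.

5.51 km

Take the compensation level at the base of the deeper column (depth z_c below the surface of column A) and equate Σ ρ_i t_i down to z_c; mantle fills any gap and the z_c terms cancel.
Column A: 37.57×2.877 + (z_c − 37.57)×3.384
Column B: 1.327×0 + 5.068×1.032 + x×2.905 + (z_c − 1.327 − 5.068 − x)×3.384
The z_c×3.384 term appears on both sides and cancels. Collect the known terms of each column as K = Σ(ρt)_known − 3.384 × (depth of known layers): K_A = 108.08889 − 3.384×37.57 = −19.04799; K_B = 5.230176 − 3.384×(1.327 + 5.068) = −16.410504.
Balance: K_A = K_B − x×(3.384 − 2.905), so x = (K_B − K_A)/(3.384 − 2.905) = 2.63749/0.479 = 5.51 km.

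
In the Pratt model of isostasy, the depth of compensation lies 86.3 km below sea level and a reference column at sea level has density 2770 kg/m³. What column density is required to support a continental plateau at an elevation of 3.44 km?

Pratt balance: ρ_ref D = ρ (D + h).
ρ = ρ_ref D/(D + h) = 2770 × 86.3 km/(86.3 km + 3.44 km) = 2660 kg/m³.

2660 kg/m³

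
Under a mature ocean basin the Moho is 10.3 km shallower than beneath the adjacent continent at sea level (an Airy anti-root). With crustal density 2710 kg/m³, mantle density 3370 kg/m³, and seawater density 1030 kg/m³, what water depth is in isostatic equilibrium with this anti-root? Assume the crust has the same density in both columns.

Replacing a thickness d of crust by seawater at the top must be balanced by replacing crust with mantle at the base: d (ρ_c − ρ_w) = a (ρ_m − ρ_c).
d = a (ρ_m − ρ_c)/(ρ_c − ρ_w) = 10.3 km × 660/1680 = 4.05 km.

4.05 km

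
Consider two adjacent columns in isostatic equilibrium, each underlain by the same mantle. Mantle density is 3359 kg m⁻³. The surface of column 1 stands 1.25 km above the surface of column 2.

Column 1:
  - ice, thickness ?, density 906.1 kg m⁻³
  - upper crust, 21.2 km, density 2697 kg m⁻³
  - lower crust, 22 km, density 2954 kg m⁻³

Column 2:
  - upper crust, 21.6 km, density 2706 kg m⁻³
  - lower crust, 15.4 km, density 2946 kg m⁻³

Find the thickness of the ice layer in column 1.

Take the compensation level at the base of the deeper column (depth z_c below the surface of column 1) and equate Σ ρ_i t_i down to z_c; mantle fills any gap and the z_c terms cancel.
Column 1: x×906.1 + 21.2×2697 + 22×2954 + (z_c − 43.2 − x)×3359
Column 2: 1.25×0 + 21.6×2706 + 15.4×2946 + (z_c − 1.25 − 37)×3359
The z_c×3359 term appears on both sides and cancels. Collect the known terms of each column as K = Σ(ρt)_known − 3359 × (depth of known layers): K_1 = 122164.4 − 3359×43.2 = −22944.4; K_2 = 103818 − 3359×(1.25 + 37) = −24663.75.
Balance: K_1 − x×(3359 − 906.1) = K_2, so x = (K_1 − K_2)/(3359 − 906.1) = 1719.35/2452.9 = 0.701 km.

0.701 km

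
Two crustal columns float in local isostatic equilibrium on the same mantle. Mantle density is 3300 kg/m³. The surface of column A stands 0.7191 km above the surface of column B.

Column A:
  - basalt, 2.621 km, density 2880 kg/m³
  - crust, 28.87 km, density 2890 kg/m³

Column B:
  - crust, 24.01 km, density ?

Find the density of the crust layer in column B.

2860 kg/m³

Take the compensation level at the base of the deeper column (depth z_c below the surface of column A) and equate Σ ρ_i t_i down to z_c; mantle fills any gap and the z_c terms cancel.
Column A: 2.621×2880 + 28.87×2890 + (z_c − 31.491)×3300
Column B: 0.7191×0 + 24.01×ρ + (z_c − 0.7191 − 24.01)×3300
The z_c×3300 term appears on both sides and cancels. Collect the known terms of each column as K = Σ(ρt)_known − 3300 × (depth of known layers): K_A = 90982.78 − 3300×31.491 = −12937.52; K_B = 0 − 3300×(0.7191 + 24.01) = −81606.03.
Balance: K_A = K_B + 24.01×ρ, so ρ = (K_A − K_B)/24.01 = 68668.5/24.01 = 2860 kg/m³.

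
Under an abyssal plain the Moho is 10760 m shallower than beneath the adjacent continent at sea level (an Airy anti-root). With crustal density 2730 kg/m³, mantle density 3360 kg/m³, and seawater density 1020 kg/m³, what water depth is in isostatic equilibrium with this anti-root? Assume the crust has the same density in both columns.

3960 m

Replacing a thickness d of crust by seawater at the top must be balanced by replacing crust with mantle at the base: d (ρ_c − ρ_w) = a (ρ_m − ρ_c).
d = a (ρ_m − ρ_c)/(ρ_c − ρ_w) = 10760 m × 630/1710 = 3960 m.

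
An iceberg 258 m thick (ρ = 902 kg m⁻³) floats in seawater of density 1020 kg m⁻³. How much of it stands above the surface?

29.8 m

Floating equilibrium: submerged depth d = t ρ_obj/ρ_fluid = 258 m × 902/1020 = 228.2 m.
Freeboard = t − d = 258 m − 228.2 m = 29.8 m.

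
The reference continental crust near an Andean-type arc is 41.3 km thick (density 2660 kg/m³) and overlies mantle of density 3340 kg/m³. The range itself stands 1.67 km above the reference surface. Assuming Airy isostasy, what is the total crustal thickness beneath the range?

Root depth r = h ρ_c / (ρ_m − ρ_c) = 1.67 km × 2660 / 680 = 6.533 km.
Total thickness = T + h + r = 41.3 km + 1.67 km + 6.533 km = 49.5 km.

49.5 km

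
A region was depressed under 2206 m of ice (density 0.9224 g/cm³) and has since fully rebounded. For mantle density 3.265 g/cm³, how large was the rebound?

623 m

Removing the load lets mantle flow back in; uplift u satisfies ρ_ice t = ρ_m u.
u = t ρ_ice/ρ_m = 2206 m × 0.9224/3.265 = 623 m.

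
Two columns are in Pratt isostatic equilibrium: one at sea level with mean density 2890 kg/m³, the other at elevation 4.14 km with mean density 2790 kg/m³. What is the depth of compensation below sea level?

ρ_ref D = ρ (D + h) → D (ρ_ref − ρ) = ρ h.
D = ρ h/(ρ_ref − ρ) = 2790 × 4.14 km/(2890 − 2790) = 116 km.

116 km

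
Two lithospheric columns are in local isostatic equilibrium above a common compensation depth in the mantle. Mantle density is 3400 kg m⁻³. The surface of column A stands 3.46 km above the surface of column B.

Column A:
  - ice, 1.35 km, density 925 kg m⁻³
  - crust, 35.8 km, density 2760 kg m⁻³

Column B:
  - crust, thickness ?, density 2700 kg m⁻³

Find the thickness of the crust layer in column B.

Take the compensation level at the base of the deeper column (depth z_c below the surface of column A) and equate Σ ρ_i t_i down to z_c; mantle fills any gap and the z_c terms cancel.
Column A: 1.35×925 + 35.8×2760 + (z_c − 37.15)×3400
Column B: 3.46×0 + x×2700 + (z_c − 3.46 − 0 − x)×3400
The z_c×3400 term appears on both sides and cancels. Collect the known terms of each column as K = Σ(ρt)_known − 3400 × (depth of known layers): K_A = 100056.75 − 3400×37.15 = −26253.25; K_B = 0 − 3400×(3.46 + 0) = −11764.
Balance: K_A = K_B − x×(3400 − 2700), so x = (K_B − K_A)/(3400 − 2700) = 14489.2/700 = 20.7 km.

20.7 km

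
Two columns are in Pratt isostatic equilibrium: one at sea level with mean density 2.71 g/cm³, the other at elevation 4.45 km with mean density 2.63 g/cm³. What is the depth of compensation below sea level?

ρ_ref D = ρ (D + h) → D (ρ_ref − ρ) = ρ h.
D = ρ h/(ρ_ref − ρ) = 2.63 × 4.45 km/(2.71 − 2.63) = 146 km.

146 km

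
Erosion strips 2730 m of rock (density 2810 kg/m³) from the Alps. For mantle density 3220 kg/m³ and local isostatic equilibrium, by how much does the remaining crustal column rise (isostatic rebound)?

2380 m

Unloading: uplift u = e ρ_c/ρ_m = 2730 m × 2810/3220 = 2380 m.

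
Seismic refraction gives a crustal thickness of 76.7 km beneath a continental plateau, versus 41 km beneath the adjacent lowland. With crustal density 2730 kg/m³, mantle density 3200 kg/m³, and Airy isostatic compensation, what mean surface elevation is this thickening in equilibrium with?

Excess crust Δ = 76.7 km − 41 km = 35.7 km, split between elevation h and root r with h + r = Δ.
Airy balance ρ_c h = (ρ_m − ρ_c) r gives r = h ρ_c/(ρ_m − ρ_c), so h (1 + ρ_c/(ρ_m − ρ_c)) = Δ, i.e. h = Δ (ρ_m − ρ_c)/ρ_m.
h = 35.7 km × 470/3200 = 5.24 km.

5.24 km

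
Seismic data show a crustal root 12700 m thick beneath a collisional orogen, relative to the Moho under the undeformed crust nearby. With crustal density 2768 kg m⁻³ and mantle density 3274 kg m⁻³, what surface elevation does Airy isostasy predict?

2320 m

By Archimedes' principle applied to the lithosphere: ρ_c h = (ρ_m − ρ_c) r.
h = r (ρ_m − ρ_c) / ρ_c = 12700 m × (3274 − 2768) / 2768 = 2320 m.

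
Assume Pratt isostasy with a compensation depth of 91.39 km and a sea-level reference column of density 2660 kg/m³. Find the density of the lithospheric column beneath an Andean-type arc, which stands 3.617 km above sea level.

Pratt balance: ρ_ref D = ρ (D + h).
ρ = ρ_ref D/(D + h) = 2660 × 91.39 km/(91.39 km + 3.617 km) = 2560 kg/m³.

2560 kg/m³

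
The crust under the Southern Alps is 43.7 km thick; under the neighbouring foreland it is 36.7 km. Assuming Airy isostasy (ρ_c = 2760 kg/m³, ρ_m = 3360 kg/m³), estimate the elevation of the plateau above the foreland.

Excess crust Δ = 43.7 km − 36.7 km = 7 km, split between elevation h and root r with h + r = Δ.
Airy balance ρ_c h = (ρ_m − ρ_c) r gives r = h ρ_c/(ρ_m − ρ_c), so h (1 + ρ_c/(ρ_m − ρ_c)) = Δ, i.e. h = Δ (ρ_m − ρ_c)/ρ_m.
h = 7 km × 600/3360 = 1.25 km.

1.25 km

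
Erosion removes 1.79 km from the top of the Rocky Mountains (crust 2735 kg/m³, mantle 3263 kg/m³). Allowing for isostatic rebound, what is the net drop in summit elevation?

Rebound u = e ρ_c/ρ_m = 1.79 km × 2735/3263 = 1.5 km.
Net surface drop = e − u = 1.79 km − 1.5 km = e (ρ_m − ρ_c)/ρ_m = 0.29 km.

0.29 km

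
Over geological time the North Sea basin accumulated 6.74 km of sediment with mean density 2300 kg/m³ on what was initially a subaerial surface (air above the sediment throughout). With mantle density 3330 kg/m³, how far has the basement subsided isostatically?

Subaerial load: s = t ρ_sed / ρ_m = 6.74 km × 2300/3330 = 4.66 km.

4.66 km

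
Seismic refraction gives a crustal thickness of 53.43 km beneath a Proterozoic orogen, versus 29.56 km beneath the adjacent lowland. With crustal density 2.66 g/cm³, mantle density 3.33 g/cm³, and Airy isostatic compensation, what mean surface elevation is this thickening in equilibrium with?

4.8 km

Excess crust Δ = 53.43 km − 29.56 km = 23.87 km, split between elevation h and root r with h + r = Δ.
Airy balance ρ_c h = (ρ_m − ρ_c) r gives r = h ρ_c/(ρ_m − ρ_c), so h (1 + ρ_c/(ρ_m − ρ_c)) = Δ, i.e. h = Δ (ρ_m − ρ_c)/ρ_m.
h = 23.87 km × 0.67/3.33 = 4.8 km.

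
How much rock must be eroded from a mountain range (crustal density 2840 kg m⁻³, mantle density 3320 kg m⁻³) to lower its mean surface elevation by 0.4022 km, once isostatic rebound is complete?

Net drop Δ = e − u = e − e ρ_c/ρ_m = e (ρ_m − ρ_c)/ρ_m.
e = Δ ρ_m/(ρ_m − ρ_c) = 0.4022 km × 3320/480 = 2.78 km.

2.78 km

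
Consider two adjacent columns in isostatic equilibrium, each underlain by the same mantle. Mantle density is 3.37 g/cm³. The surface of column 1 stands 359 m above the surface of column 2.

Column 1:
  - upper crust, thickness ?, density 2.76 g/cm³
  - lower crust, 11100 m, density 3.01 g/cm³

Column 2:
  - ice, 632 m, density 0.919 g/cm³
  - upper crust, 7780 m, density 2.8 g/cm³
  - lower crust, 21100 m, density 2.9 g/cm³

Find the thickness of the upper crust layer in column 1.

Take the compensation level at the base of the deeper column (depth z_c below the surface of column 1) and equate Σ ρ_i t_i down to z_c; mantle fills any gap and the z_c terms cancel.
Column 1: x×2.76 + 11100×3.01 + (z_c − 11100 − x)×3.37
Column 2: 359×0 + 632×0.919 + 7780×2.8 + 21100×2.9 + (z_c − 359 − 29512)×3.37
The z_c×3.37 term appears on both sides and cancels. Collect the known terms of each column as K = Σ(ρt)_known − 3.37 × (depth of known layers): K_1 = 33411 − 3.37×11100 = −3996; K_2 = 83554.808 − 3.37×(359 + 29512) = −17110.462.
Balance: K_1 − x×(3.37 − 2.76) = K_2, so x = (K_1 − K_2)/(3.37 − 2.76) = 13114.5/0.61 = 21500 m.

21500 m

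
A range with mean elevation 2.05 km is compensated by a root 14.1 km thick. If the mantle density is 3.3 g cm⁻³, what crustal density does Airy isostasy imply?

2.88 g cm⁻³

ρ_c h = (ρ_m − ρ_c) r → ρ_c (h + r) = ρ_m r → ρ_c = ρ_m r / (h + r).
ρ_c = 3.3 × 14.1 km / (2.05 km + 14.1 km) = 2.88 g cm⁻³.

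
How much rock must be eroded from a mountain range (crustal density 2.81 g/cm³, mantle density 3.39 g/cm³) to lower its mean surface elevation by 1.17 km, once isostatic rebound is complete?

Net drop Δ = e − u = e − e ρ_c/ρ_m = e (ρ_m − ρ_c)/ρ_m.
e = Δ ρ_m/(ρ_m − ρ_c) = 1.17 km × 3.39/0.58 = 6.84 km.

6.84 km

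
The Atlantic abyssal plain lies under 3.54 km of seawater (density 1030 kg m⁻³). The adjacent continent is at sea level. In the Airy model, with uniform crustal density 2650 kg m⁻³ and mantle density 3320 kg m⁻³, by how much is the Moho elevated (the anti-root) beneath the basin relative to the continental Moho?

8.56 km

Isostatic balance requires: replacing crust with seawater at the top is compensated by replacing crust with mantle at the base: d (ρ_c − ρ_w) = a (ρ_m − ρ_c).
a = d (ρ_c − ρ_w)/(ρ_m − ρ_c) = 3.54 km × 1620/670 = 8.56 km.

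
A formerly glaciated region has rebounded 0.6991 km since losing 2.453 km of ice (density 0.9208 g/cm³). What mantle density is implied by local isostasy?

3.23 g/cm³

ρ_m = ρ_ice t / u = 0.9208 × 2.453 km/0.6991 km = 3.23 g/cm³.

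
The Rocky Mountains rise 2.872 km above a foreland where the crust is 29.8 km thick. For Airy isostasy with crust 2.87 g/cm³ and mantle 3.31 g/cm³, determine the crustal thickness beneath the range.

51.4 km

Root depth r = h ρ_c / (ρ_m − ρ_c) = 2.872 km × 2.87 / 0.44 = 18.73 km.
Total thickness = T + h + r = 29.8 km + 2.872 km + 18.73 km = 51.4 km.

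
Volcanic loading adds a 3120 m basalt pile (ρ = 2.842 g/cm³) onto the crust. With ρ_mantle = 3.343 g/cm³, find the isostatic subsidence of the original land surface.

2650 m

Subaerial loading: s = t ρ_load / ρ_m.
s = 3120 m × 2.842/3.343 = 2650 m.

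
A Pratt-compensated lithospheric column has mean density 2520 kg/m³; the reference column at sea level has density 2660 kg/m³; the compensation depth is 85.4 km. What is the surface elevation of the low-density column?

4.74 km

ρ_ref D = ρ (D + h) → h = D (ρ_ref − ρ)/ρ.
h = 85.4 km × (2660 − 2520)/2520 = 4.74 km.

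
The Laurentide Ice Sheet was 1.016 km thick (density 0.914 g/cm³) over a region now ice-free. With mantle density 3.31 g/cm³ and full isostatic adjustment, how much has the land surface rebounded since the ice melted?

0.281 km

Removing the load lets mantle flow back in; uplift u satisfies ρ_ice t = ρ_m u.
u = t ρ_ice/ρ_m = 1.016 km × 0.914/3.31 = 0.281 km.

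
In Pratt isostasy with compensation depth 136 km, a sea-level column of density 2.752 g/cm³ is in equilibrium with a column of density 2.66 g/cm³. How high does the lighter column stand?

4.7 km

ρ_ref D = ρ (D + h) → h = D (ρ_ref − ρ)/ρ.
h = 136 km × (2.752 − 2.66)/2.66 = 4.7 km.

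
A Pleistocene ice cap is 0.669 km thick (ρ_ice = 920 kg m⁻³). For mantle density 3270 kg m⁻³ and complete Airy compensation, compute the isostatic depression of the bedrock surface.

0.188 km

Balancing pressure at the compensation depth: the ice load ρ_ice t is balanced by mantle displaced below, ρ_m s.
s = t ρ_ice / ρ_m = 0.669 km × 920/3270 = 0.188 km.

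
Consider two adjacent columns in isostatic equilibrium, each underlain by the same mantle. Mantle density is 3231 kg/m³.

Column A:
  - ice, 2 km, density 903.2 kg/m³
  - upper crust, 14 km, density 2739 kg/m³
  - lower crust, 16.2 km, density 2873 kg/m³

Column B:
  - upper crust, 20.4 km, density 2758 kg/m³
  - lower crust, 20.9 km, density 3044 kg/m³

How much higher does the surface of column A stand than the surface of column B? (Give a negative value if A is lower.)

1.17 km

For any compensation level in the mantle, the mantle terms cancel and isostasy reduces to e = (Σt_A − Σt_B) − (Σ(ρt)_A − Σ(ρt)_B) / ρ_m.
Σt_A = 32.2 km; Σt_B = 41.3 km; Σ(ρt)_A = 86695; Σ(ρt)_B = 119882.8 (in km·kg/m³).
e = (32.2 − 41.3) − (86695 − 119882.8) / 3231 = 1.17 km.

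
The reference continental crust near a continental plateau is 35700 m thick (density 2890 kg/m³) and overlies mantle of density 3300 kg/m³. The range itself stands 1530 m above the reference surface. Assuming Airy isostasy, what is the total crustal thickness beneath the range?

Root depth r = h ρ_c / (ρ_m − ρ_c) = 1530 m × 2890 / 410 = 10780 m.
Total thickness = T + h + r = 35700 m + 1530 m + 10780 m = 48000 m.

48000 m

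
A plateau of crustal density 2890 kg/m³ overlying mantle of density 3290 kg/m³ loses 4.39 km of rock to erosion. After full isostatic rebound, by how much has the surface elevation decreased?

Rebound u = e ρ_c/ρ_m = 4.39 km × 2890/3290 = 3.856 km.
Net surface drop = e − u = 4.39 km − 3.856 km = e (ρ_m − ρ_c)/ρ_m = 0.534 km.

0.534 km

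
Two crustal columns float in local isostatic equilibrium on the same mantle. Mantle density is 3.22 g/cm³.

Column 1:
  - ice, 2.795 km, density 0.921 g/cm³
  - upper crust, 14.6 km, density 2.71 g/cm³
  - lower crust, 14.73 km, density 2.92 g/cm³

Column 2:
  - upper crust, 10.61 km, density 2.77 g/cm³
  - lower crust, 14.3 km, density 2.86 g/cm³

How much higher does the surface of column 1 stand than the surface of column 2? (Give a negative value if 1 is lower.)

2.6 km

For any compensation level in the mantle, the mantle terms cancel and isostasy reduces to e = (Σt_1 − Σt_2) − (Σ(ρt)_1 − Σ(ρt)_2) / ρ_m.
Σt_1 = 32.125 km; Σt_2 = 24.91 km; Σ(ρt)_1 = 85.151795; Σ(ρt)_2 = 70.2877 (in km·g/cm³).
e = (32.125 − 24.91) − (85.151795 − 70.2877) / 3.22 = 2.6 km.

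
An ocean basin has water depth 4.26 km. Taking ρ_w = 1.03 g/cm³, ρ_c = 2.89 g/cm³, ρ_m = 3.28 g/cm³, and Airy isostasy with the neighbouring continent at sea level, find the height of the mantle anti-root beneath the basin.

Equating mass per unit area of the two columns: replacing crust with seawater at the top is compensated by replacing crust with mantle at the base: d (ρ_c − ρ_w) = a (ρ_m − ρ_c).
a = d (ρ_c − ρ_w)/(ρ_m − ρ_c) = 4.26 km × 1.86/0.39 = 20.3 km.

20.3 km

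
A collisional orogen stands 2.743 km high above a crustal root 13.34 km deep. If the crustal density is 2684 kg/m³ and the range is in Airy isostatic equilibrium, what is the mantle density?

3240 kg/m³

Airy balance: ρ_c h = (ρ_m − ρ_c) r → ρ_m = ρ_c (1 + h/r).
ρ_m = 2684 × (1 + 2.743 km/13.34 km) = 3240 kg/m³.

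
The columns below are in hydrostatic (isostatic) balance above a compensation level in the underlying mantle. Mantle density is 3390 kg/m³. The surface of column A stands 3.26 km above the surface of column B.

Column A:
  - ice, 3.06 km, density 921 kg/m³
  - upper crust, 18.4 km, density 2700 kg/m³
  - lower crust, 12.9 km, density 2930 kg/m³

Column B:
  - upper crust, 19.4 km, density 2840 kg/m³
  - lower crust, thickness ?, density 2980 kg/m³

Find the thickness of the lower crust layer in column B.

Take the compensation level at the base of the deeper column (depth z_c below the surface of column A) and equate Σ ρ_i t_i down to z_c; mantle fills any gap and the z_c terms cancel.
Column A: 3.06×921 + 18.4×2700 + 12.9×2930 + (z_c − 34.36)×3390
Column B: 3.26×0 + 19.4×2840 + x×2980 + (z_c − 3.26 − 19.4 − x)×3390
The z_c×3390 term appears on both sides and cancels. Collect the known terms of each column as K = Σ(ρt)_known − 3390 × (depth of known layers): K_A = 90295.26 − 3390×34.36 = −26185.14; K_B = 55096 − 3390×(3.26 + 19.4) = −21721.4.
Balance: K_A = K_B − x×(3390 − 2980), so x = (K_B − K_A)/(3390 − 2980) = 4463.74/410 = 10.9 km.

10.9 km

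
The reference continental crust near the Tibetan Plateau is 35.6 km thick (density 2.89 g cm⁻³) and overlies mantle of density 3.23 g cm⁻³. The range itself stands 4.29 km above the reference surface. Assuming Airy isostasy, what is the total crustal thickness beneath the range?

76.4 km

Root depth r = h ρ_c / (ρ_m − ρ_c) = 4.29 km × 2.89 / 0.34 = 36.47 km.
Total thickness = T + h + r = 35.6 km + 4.29 km + 36.47 km = 76.4 km.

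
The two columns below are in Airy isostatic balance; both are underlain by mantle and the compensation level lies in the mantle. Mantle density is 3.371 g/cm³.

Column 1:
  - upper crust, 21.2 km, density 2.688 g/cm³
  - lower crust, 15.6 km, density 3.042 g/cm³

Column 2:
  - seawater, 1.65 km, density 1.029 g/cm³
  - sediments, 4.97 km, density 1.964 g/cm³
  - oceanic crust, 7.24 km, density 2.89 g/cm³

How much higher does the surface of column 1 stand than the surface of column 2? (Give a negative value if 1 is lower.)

1.56 km

For any compensation level in the mantle, the mantle terms cancel and isostasy reduces to e = (Σt_1 − Σt_2) − (Σ(ρt)_1 − Σ(ρt)_2) / ρ_m.
Σt_1 = 36.8 km; Σt_2 = 13.86 km; Σ(ρt)_1 = 104.4408; Σ(ρt)_2 = 32.38253 (in km·g/cm³).
e = (36.8 − 13.86) − (104.4408 − 32.38253) / 3.371 = 1.56 km.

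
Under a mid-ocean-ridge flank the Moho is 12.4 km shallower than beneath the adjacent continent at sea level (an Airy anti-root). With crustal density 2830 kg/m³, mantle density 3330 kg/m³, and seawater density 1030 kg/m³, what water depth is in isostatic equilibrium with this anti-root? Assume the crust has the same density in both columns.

3.44 km

Replacing a thickness d of crust by seawater at the top must be balanced by replacing crust with mantle at the base: d (ρ_c − ρ_w) = a (ρ_m − ρ_c).
d = a (ρ_m − ρ_c)/(ρ_c − ρ_w) = 12.4 km × 500/1800 = 3.44 km.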